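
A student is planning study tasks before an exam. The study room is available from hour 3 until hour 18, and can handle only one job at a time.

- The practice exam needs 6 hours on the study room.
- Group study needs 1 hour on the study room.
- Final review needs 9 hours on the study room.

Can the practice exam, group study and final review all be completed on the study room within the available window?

No

The study room window is 18 − 3 = 15 hours.
Running back to back, the jobs need 6 + 1 + 9 = 16 hours on the study room.
Since 16 > 15, they cannot all fit.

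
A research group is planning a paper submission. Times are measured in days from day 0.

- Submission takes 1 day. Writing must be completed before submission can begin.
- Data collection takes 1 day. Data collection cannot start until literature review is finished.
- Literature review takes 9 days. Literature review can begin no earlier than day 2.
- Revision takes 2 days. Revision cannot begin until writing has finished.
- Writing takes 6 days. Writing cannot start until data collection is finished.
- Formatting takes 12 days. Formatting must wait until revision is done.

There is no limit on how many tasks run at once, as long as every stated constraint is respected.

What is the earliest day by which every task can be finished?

Literature review waits on its own release at day 2, so it starts at day 2 and finishes at 2 + 9 = day 11.
Data collection cannot begin until literature review (finishes day 11). It runs from day 11 to 11 + 1 = day 12.
Writing waits on data collection (finishes day 12), so it starts at day 12 and finishes at 12 + 6 = day 18.
Submission cannot begin until writing (finishes day 18). It runs from day 18 to 18 + 1 = day 19.
Revision cannot begin until writing (finishes day 18). It runs from day 18 to 18 + 2 = day 20.
Formatting waits on revision (finishes day 20), so it starts at day 20 and finishes at 20 + 12 = day 32.
All tasks are finished once the last one completes. Finish times: Literature review at 11, Data collection at 12, Writing at 18, Revision at 20, Formatting at 32, Submission at 19. The latest is day 32.

32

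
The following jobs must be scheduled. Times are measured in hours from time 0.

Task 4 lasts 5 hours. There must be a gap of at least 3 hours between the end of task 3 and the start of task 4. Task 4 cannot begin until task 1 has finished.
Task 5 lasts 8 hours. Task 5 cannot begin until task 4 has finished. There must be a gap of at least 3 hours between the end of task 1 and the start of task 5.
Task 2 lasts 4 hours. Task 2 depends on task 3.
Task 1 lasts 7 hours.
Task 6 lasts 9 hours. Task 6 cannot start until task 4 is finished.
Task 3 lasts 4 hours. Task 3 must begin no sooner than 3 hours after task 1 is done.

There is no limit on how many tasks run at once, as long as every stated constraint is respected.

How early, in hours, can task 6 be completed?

Nothing blocks task 1, so it runs from hour 0 to hour 7.
Task 3 waits on task 1 (finishes hour 7, plus 3-hour gap → hour 10), so it starts at hour 10 and finishes at 10 + 4 = hour 14.
Task 4 has to wait for task 3 (finishes hour 14, plus 3-hour gap → hour 17); task 1 (finishes hour 7). The latest of these is hour 17, so task 4 runs hour 17 to 17 + 5 = hour 22.
After task 4 (finishes hour 22), task 6 can start at hour 22 and finishes at hour 31.

31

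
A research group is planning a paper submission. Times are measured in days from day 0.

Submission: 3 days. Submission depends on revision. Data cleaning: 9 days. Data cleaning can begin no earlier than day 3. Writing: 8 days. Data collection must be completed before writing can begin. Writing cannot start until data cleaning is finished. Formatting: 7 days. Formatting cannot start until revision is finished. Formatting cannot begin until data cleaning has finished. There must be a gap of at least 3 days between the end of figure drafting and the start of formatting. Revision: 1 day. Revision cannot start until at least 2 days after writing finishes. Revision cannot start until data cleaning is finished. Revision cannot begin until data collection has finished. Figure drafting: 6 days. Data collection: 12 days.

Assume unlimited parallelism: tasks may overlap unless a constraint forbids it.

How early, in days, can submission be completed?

Data cleaning cannot begin until its own release at day 3. It runs from day 3 to 3 + 9 = day 12.
Nothing blocks data collection, so it runs from day 0 to day 12.
For writing: data collection (finishes day 12); data cleaning (finishes day 12). Taking the maximum gives a start of day 12, and it finishes at 12 + 8 = day 20.
Revision has to wait for writing (finishes day 20, plus 2-day gap → day 22); data cleaning (finishes day 12); data collection (finishes day 12). The latest of these is day 22, so revision runs day 22 to 22 + 1 = day 23.
Submission waits on revision (finishes day 23), so it starts at day 23 and finishes at 23 + 3 = day 26.

26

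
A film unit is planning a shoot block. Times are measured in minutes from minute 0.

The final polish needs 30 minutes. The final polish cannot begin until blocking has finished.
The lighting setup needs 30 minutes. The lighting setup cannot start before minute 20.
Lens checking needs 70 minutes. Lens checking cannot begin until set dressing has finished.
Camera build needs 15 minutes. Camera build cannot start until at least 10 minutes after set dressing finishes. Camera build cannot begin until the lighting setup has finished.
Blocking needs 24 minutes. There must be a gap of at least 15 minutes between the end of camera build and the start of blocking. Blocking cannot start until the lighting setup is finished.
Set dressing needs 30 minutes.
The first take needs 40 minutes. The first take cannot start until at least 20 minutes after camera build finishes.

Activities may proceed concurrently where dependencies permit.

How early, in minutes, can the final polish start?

104

The lighting setup cannot begin until its own release at minute 20. It runs from minute 20 to 20 + 30 = minute 50.
Set dressing can start immediately at minute 0; it finishes at minute 30.
For camera build: set dressing (finishes minute 30, plus 10-minute gap → minute 40); the lighting setup (finishes minute 50). Taking the maximum gives a start of minute 50, and it finishes at 50 + 15 = minute 65.
Blocking has to wait for camera build (finishes minute 65, plus 15-minute gap → minute 80); the lighting setup (finishes minute 50). The latest of these is minute 80, so blocking runs minute 80 to 80 + 24 = minute 104.
The final polish waits on blocking (finishes minute 104), so the earliest it can start is minute 104.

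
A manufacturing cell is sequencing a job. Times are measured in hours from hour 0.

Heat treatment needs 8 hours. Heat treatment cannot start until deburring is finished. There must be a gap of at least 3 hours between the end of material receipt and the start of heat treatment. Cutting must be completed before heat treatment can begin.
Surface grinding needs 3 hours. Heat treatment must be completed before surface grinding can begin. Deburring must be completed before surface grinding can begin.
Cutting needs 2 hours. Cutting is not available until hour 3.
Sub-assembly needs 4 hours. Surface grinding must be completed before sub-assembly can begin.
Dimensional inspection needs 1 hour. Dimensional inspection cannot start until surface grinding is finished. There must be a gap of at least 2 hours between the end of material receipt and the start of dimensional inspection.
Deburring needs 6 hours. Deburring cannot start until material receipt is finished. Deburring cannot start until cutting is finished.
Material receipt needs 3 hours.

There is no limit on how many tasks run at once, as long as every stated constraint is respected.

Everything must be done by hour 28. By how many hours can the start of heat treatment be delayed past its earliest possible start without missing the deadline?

Cutting waits on its own release at hour 3, so it starts at hour 3 and finishes at 3 + 2 = hour 5.
Material receipt has no prerequisites, so it starts at hour 0 and finishes at hour 3.
Deburring cannot start until material receipt (finishes hour 3); cutting (finishes hour 5). The controlling bound is hour 5, so deburring finishes at 5 + 6 = hour 11.
For heat treatment: deburring (finishes hour 11); material receipt (finishes hour 3, plus 3-hour gap → hour 6); cutting (finishes hour 5). Taking the maximum gives a start of hour 11, and it finishes at 11 + 8 = hour 19.

Working backward from the deadline:
To finish by hour 28, dimensional inspection (duration 1) must start no later than hour 27.
Sub-assembly has no dependents, so it just needs to finish by hour 28. Starting by 28 − 4 = hour 24 achieves that.
Surface grinding feeds dimensional inspection (must start by hour 27); sub-assembly (must start by hour 24). Taking the minimum, surface grinding must finish by hour 24 and start by 24 − 3 = hour 21.
Heat treatment must finish before surface grinding (must start by hour 21). With an 8-hour duration, heat treatment must start by 21 − 8 = hour 13.
So heat treatment can start as early as hour 11 and as late as hour 13, giving 13 − 11 = 2 hours of slack.

2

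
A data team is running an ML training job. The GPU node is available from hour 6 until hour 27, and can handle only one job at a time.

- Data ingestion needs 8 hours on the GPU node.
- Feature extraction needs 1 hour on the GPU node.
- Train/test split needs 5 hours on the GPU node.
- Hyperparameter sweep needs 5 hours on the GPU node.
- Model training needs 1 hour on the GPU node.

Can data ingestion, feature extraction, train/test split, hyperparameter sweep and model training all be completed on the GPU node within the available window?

Yes

The GPU node window is 27 − 6 = 21 hours.
Running back to back, the jobs need 8 + 1 + 5 + 5 + 1 = 20 hours on the GPU node.
Since 20 ≤ 21, they fit within the window.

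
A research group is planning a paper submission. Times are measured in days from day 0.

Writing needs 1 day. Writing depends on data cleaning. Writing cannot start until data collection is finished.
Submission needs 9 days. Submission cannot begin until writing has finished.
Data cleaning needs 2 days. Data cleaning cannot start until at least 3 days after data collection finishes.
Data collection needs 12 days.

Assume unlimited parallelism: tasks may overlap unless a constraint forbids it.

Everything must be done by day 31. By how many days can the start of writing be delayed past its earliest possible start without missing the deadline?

Nothing blocks data collection, so it runs from day 0 to day 12.
Data cleaning waits on data collection (finishes day 12, plus 3-day gap → day 15), so it starts at day 15 and finishes at 15 + 2 = day 17.
Writing has to wait for data cleaning (finishes day 17); data collection (finishes day 12). The latest of these is day 17, so writing runs day 17 to 17 + 1 = day 18.

Working backward from the deadline:
Submission has no dependents, so it just needs to finish by day 31. Starting by 31 − 9 = day 22 achieves that.
Since submission (must start by day 22) depends on it, writing must finish by day 22. Backing off its 1-day duration gives a latest start of day 21.
So writing can start as early as day 17 and as late as day 21, giving 21 − 17 = 4 days of slack.

4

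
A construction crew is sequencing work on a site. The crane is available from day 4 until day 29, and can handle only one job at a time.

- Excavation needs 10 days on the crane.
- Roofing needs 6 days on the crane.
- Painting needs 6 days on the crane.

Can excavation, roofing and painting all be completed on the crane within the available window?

The crane window is 29 − 4 = 25 days.
Running back to back, the jobs need 10 + 6 + 6 = 22 days on the crane.
Since 22 ≤ 25, they fit within the window.

Yes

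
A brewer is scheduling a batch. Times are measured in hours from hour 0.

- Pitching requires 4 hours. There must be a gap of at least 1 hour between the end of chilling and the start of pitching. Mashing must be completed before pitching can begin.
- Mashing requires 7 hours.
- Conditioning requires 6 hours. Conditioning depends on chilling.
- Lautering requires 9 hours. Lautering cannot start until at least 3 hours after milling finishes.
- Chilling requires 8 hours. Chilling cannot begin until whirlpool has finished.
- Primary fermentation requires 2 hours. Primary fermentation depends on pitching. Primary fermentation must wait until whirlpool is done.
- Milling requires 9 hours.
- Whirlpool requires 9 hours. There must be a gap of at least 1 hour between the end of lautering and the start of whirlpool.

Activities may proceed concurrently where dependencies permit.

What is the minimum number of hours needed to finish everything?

Mashing has no prerequisites, so it starts at hour 0 and finishes at hour 7.
Milling can start immediately at hour 0; it finishes at hour 9.
Lautering waits on milling (finishes hour 9, plus 3-hour gap → hour 12), so it starts at hour 12 and finishes at 12 + 9 = hour 21.
Whirlpool waits on lautering (finishes hour 21, plus 1-hour gap → hour 22), so it starts at hour 22 and finishes at 22 + 9 = hour 31.
Chilling waits on whirlpool (finishes hour 31), so it starts at hour 31 and finishes at 31 + 8 = hour 39.
After chilling (finishes hour 39), conditioning can start at hour 39 and finishes at hour 45.
Pitching needs all of chilling (finishes hour 39, plus 1-hour gap → hour 40); mashing (finishes hour 7). That puts its earliest start at hour 40; it finishes at 40 + 4 = hour 44.
Primary fermentation needs all of pitching (finishes hour 44); whirlpool (finishes hour 31). That puts its earliest start at hour 44; it finishes at 44 + 2 = hour 46.
All tasks are finished once the last one completes. Finish times: Milling at 9, Mashing at 7, Lautering at 21, Whirlpool at 31, Chilling at 39, Pitching at 44, Primary fermentation at 46, Conditioning at 45. The latest is hour 46.

46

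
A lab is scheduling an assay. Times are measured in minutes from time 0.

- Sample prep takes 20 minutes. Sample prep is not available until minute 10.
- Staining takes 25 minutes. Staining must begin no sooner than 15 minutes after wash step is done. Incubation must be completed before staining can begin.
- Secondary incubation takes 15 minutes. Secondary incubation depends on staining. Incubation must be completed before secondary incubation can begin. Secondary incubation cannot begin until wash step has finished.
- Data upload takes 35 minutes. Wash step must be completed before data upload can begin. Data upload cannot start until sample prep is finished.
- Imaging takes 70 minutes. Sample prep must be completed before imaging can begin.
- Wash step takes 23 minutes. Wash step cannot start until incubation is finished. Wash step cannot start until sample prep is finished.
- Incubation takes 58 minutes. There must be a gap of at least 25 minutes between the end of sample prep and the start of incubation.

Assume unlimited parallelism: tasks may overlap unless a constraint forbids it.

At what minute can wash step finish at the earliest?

136

Sample prep waits on its own release at minute 10, so it starts at minute 10 and finishes at 10 + 20 = minute 30.
Incubation waits on sample prep (finishes minute 30, plus 25-minute gap → minute 55), so it starts at minute 55 and finishes at 55 + 58 = minute 113.
Wash step cannot start until incubation (finishes minute 113); sample prep (finishes minute 30). The controlling bound is minute 113, so wash step finishes at 113 + 23 = minute 136.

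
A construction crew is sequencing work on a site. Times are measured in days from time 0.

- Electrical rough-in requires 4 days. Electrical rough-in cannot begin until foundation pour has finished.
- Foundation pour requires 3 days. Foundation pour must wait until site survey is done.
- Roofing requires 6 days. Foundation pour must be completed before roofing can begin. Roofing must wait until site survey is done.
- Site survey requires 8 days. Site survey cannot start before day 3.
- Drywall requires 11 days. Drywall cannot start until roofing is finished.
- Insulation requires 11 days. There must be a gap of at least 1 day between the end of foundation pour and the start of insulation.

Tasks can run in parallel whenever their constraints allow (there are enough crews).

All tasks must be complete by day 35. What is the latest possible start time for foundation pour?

Nothing follows drywall; the deadline of day 35 is its only limit. It must start by 35 − 11 = day 24.
Roofing must finish before drywall (must start by day 24). With a 6-day duration, roofing must start by 24 − 6 = day 18.
Nothing follows electrical rough-in; the deadline of day 35 is its only limit. It must start by 35 − 4 = day 31.
Insulation must finish by day 35; it takes 11 days, so it must start by 35 − 11 = day 24.
For foundation pour: roofing (must start by day 18); electrical rough-in (must start by day 31); insulation (must start by day 24, minus 1-day gap → day 23). The most restrictive is day 18; with a 3-day duration, foundation pour must start by day 15.

15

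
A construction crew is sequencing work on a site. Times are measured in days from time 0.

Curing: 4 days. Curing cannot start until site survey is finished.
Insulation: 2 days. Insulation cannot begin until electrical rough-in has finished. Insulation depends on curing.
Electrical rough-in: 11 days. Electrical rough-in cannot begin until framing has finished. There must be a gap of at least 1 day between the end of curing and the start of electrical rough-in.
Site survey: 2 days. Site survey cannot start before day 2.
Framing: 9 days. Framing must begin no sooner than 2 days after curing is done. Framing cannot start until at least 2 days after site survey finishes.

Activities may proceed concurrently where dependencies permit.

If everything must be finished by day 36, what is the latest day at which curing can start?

8

To finish by day 36, insulation (duration 2) must start no later than day 34.
Electrical rough-in must finish before insulation (must start by day 34). With an 11-day duration, electrical rough-in must start by 34 − 11 = day 23.
Framing has to be done before electrical rough-in (must start by day 23). That means finishing by day 23, i.e. starting by 23 − 9 = day 14.
Curing has several dependents: framing (must start by day 14, minus 2-day gap → day 12); electrical rough-in (must start by day 23, minus 1-day gap → day 22); insulation (must start by day 34). The earliest of those limits is day 12, so curing must start by 12 − 4 = day 8.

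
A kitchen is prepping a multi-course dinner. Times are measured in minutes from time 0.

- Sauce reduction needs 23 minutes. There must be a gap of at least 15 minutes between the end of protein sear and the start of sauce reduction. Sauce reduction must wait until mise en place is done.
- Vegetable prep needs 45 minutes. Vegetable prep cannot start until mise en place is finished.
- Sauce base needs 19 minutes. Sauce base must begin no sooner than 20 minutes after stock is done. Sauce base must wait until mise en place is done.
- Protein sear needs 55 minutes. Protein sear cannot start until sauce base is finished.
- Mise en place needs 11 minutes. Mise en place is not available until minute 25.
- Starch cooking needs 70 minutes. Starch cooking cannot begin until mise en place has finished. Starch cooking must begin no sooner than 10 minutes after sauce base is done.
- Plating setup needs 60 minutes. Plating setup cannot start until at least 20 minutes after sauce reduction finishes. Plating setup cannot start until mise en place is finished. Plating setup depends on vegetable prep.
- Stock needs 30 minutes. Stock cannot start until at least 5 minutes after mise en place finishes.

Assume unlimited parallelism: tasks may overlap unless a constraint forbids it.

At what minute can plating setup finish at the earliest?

283

Mise en place waits on its own release at minute 25, so it starts at minute 25 and finishes at 25 + 11 = minute 36.
Vegetable prep cannot begin until mise en place (finishes minute 36). It runs from minute 36 to 36 + 45 = minute 81.
After mise en place (finishes minute 36, plus 5-minute gap → minute 41), stock can start at minute 41 and finishes at minute 71.
For sauce base: stock (finishes minute 71, plus 20-minute gap → minute 91); mise en place (finishes minute 36). Taking the maximum gives a start of minute 91, and it finishes at 91 + 19 = minute 110.
Protein sear waits on sauce base (finishes minute 110), so it starts at minute 110 and finishes at 110 + 55 = minute 165.
Sauce reduction needs all of protein sear (finishes minute 165, plus 15-minute gap → minute 180); mise en place (finishes minute 36). That puts its earliest start at minute 180; it finishes at 180 + 23 = minute 203.
Plating setup cannot start until sauce reduction (finishes minute 203, plus 20-minute gap → minute 223); mise en place (finishes minute 36); vegetable prep (finishes minute 81). The controlling bound is minute 223, so plating setup finishes at 223 + 60 = minute 283.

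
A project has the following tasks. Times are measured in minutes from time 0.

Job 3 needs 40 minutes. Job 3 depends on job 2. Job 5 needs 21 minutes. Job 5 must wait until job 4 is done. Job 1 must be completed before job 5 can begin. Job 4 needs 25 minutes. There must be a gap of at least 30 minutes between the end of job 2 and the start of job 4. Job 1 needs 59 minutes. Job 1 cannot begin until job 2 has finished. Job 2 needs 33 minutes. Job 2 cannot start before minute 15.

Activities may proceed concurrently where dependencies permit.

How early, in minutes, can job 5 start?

After its own release at minute 15, job 2 can start at minute 15 and finishes at minute 48.
Job 4 cannot begin until job 2 (finishes minute 48, plus 30-minute gap → minute 78). It runs from minute 78 to 78 + 25 = minute 103.
Job 1 waits on job 2 (finishes minute 48), so it starts at minute 48 and finishes at 48 + 59 = minute 107.
Job 5 waits on job 4 (finishes minute 103); job 1 (finishes minute 107). The latest of these is minute 107, which is the earliest job 5 can start.

107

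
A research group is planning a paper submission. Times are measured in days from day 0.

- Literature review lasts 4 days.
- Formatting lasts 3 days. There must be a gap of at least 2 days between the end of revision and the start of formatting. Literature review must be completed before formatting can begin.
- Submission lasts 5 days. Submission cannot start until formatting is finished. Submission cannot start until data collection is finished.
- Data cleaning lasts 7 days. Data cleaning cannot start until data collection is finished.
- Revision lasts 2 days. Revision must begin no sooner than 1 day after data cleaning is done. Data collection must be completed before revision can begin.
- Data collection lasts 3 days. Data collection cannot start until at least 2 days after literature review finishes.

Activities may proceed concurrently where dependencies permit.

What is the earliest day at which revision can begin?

Literature review has no prerequisites, so it starts at day 0 and finishes at day 4.
Data collection cannot begin until literature review (finishes day 4, plus 2-day gap → day 6). It runs from day 6 to 6 + 3 = day 9.
Data cleaning cannot begin until data collection (finishes day 9). It runs from day 9 to 9 + 7 = day 16.
Revision waits on data cleaning (finishes day 16, plus 1-day gap → day 17); data collection (finishes day 9). The latest of these is day 17, which is the earliest revision can start.

17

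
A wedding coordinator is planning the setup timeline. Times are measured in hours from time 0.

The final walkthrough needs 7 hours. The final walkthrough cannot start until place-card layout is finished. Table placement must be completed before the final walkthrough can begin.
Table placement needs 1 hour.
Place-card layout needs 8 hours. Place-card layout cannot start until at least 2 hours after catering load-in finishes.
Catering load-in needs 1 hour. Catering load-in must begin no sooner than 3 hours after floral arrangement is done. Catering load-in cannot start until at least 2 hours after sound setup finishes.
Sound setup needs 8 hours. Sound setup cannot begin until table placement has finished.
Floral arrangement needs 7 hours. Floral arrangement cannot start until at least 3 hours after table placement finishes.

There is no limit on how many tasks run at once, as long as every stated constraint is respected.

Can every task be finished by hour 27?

Nothing blocks table placement, so it runs from hour 0 to hour 1.
Sound setup cannot begin until table placement (finishes hour 1). It runs from hour 1 to 1 + 8 = hour 9.
Floral arrangement cannot begin until table placement (finishes hour 1, plus 3-hour gap → hour 4). It runs from hour 4 to 4 + 7 = hour 11.
Catering load-in has to wait for floral arrangement (finishes hour 11, plus 3-hour gap → hour 14); sound setup (finishes hour 9, plus 2-hour gap → hour 11). The latest of these is hour 14, so catering load-in runs hour 14 to 14 + 1 = hour 15.
After catering load-in (finishes hour 15, plus 2-hour gap → hour 17), place-card layout can start at hour 17 and finishes at hour 25.
For the final walkthrough: place-card layout (finishes hour 25); table placement (finishes hour 1). Taking the maximum gives a start of hour 25, and it finishes at 25 + 7 = hour 32.
The earliest everything can be done is hour 32, which is after the deadline of 27, so it is not possible.

No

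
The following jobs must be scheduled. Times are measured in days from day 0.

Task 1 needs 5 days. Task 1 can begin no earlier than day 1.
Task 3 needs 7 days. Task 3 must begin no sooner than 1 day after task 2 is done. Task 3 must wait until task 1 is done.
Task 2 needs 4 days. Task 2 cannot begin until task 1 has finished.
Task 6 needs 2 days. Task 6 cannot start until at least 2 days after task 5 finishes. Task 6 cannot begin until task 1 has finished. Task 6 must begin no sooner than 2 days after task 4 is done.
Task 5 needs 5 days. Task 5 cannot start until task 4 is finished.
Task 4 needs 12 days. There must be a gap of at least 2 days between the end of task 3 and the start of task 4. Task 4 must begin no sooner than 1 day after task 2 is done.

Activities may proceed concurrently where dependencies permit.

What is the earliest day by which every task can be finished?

Task 1 waits on its own release at day 1, so it starts at day 1 and finishes at 1 + 5 = day 6.
Task 2 waits on task 1 (finishes day 6), so it starts at day 6 and finishes at 6 + 4 = day 10.
Task 3 has to wait for task 2 (finishes day 10, plus 1-day gap → day 11); task 1 (finishes day 6). The latest of these is day 11, so task 3 runs day 11 to 11 + 7 = day 18.
Task 4 cannot start until task 3 (finishes day 18, plus 2-day gap → day 20); task 2 (finishes day 10, plus 1-day gap → day 11). The controlling bound is day 20, so task 4 finishes at 20 + 12 = day 32.
After task 4 (finishes day 32), task 5 can start at day 32 and finishes at day 37.
Task 6 has to wait for task 5 (finishes day 37, plus 2-day gap → day 39); task 1 (finishes day 6); task 4 (finishes day 32, plus 2-day gap → day 34). The latest of these is day 39, so task 6 runs day 39 to 39 + 2 = day 41.
All tasks are finished once the last one completes. Finish times: Task 1 at 6, Task 2 at 10, Task 3 at 18, Task 4 at 32, Task 5 at 37, Task 6 at 41. The latest is day 41.

41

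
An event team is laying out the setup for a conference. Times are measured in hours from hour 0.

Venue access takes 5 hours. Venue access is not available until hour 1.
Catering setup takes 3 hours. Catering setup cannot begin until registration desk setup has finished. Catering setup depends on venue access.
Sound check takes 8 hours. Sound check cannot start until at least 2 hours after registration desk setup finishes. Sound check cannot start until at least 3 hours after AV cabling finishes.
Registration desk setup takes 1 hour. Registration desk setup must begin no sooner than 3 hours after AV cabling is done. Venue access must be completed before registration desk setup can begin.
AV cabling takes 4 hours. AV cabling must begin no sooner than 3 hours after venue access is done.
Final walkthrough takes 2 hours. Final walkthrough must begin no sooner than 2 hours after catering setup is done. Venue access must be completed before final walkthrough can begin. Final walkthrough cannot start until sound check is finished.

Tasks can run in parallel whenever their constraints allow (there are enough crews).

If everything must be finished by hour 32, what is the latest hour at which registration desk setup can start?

19

Final walkthrough must finish by hour 32; it takes 2 hours, so it must start by 32 − 2 = hour 30.
Since final walkthrough (must start by hour 30, minus 2-hour gap → hour 28) depends on it, catering setup must finish by hour 28. Backing off its 3-hour duration gives a latest start of hour 25.
Sound check must finish before final walkthrough (must start by hour 30). With an 8-hour duration, sound check must start by 30 − 8 = hour 22.
Registration desk setup must finish in time for catering setup (must start by hour 25); sound check (must start by hour 22, minus 2-hour gap → hour 20). The tightest is hour 20, so registration desk setup must start by 20 − 1 = hour 19.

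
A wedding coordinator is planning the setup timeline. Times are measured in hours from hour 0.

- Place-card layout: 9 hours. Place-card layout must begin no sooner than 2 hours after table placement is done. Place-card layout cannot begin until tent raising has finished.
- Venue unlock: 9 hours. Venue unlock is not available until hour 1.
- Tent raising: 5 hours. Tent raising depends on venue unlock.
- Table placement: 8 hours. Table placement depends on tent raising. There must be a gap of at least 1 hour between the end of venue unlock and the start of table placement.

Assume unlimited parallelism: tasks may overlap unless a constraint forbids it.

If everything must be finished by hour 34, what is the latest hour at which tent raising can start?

10

Place-card layout must finish by hour 34; it takes 9 hours, so it must start by 34 − 9 = hour 25.
Table placement must finish before place-card layout (must start by hour 25, minus 2-hour gap → hour 23). With an 8-hour duration, table placement must start by 23 − 8 = hour 15.
Tent raising feeds table placement (must start by hour 15); place-card layout (must start by hour 25). Taking the minimum, tent raising must finish by hour 15 and start by 15 − 5 = hour 10.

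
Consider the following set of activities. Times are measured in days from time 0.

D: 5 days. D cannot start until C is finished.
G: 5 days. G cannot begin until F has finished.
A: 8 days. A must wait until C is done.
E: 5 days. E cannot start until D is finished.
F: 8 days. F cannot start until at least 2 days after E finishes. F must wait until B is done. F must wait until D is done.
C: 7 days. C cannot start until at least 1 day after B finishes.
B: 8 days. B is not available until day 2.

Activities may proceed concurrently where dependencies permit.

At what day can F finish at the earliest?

After its own release at day 2, B can start at day 2 and finishes at day 10.
C cannot begin until B (finishes day 10, plus 1-day gap → day 11). It runs from day 11 to 11 + 7 = day 18.
D waits on C (finishes day 18), so it starts at day 18 and finishes at 18 + 5 = day 23.
After D (finishes day 23), E can start at day 23 and finishes at day 28.
For F: E (finishes day 28, plus 2-day gap → day 30); B (finishes day 10); D (finishes day 23). Taking the maximum gives a start of day 30, and it finishes at 30 + 8 = day 38.

38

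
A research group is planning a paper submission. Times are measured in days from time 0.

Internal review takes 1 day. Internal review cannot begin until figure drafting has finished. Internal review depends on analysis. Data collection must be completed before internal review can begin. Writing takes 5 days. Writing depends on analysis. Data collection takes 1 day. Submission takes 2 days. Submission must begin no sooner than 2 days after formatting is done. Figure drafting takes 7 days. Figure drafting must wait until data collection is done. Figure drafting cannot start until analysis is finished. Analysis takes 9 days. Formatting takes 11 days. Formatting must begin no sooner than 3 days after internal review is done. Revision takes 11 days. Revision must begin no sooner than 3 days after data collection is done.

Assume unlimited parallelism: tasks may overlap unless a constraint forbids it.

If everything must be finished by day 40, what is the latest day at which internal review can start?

21

Nothing follows submission; the deadline of day 40 is its only limit. It must start by 40 − 2 = day 38.
Formatting must finish before submission (must start by day 38, minus 2-day gap → day 36). With an 11-day duration, formatting must start by 36 − 11 = day 25.
Internal review must finish before formatting (must start by day 25, minus 3-day gap → day 22). With a 1-day duration, internal review must start by 22 − 1 = day 21.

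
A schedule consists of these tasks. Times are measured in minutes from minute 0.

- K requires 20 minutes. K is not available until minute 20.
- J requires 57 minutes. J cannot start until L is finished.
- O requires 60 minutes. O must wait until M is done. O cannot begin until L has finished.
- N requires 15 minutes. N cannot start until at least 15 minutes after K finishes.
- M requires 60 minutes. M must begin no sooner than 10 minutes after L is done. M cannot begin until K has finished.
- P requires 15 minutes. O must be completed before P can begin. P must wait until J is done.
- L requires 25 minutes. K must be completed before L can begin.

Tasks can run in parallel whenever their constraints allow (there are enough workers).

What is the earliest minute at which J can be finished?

After its own release at minute 20, K can start at minute 20 and finishes at minute 40.
L cannot begin until K (finishes minute 40). It runs from minute 40 to 40 + 25 = minute 65.
J waits on L (finishes minute 65), so it starts at minute 65 and finishes at 65 + 57 = minute 122.

122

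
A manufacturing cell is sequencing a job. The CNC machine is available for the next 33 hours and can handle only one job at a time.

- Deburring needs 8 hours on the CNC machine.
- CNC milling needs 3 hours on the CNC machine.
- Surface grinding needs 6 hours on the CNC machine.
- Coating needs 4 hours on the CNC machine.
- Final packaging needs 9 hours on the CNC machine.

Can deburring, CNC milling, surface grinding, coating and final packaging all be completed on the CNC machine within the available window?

Running back to back, the jobs need 8 + 3 + 6 + 4 + 9 = 30 hours on the CNC machine.
Since 30 ≤ 33, they fit within the window.

Yes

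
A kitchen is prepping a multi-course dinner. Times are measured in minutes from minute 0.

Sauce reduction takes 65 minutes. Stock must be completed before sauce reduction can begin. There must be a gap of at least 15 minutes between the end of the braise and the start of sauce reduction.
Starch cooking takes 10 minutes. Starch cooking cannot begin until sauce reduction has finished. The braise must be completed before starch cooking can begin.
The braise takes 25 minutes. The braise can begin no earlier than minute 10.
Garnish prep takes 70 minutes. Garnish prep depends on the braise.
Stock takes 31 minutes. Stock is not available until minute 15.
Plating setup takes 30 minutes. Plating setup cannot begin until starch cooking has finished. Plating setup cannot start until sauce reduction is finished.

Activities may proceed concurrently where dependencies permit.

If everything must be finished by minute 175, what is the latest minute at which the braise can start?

30

Plating setup has no dependents, so it just needs to finish by minute 175. Starting by 175 − 30 = minute 145 achieves that.
Starch cooking has to be done before plating setup (must start by minute 145). That means finishing by minute 145, i.e. starting by 145 − 10 = minute 135.
Sauce reduction has several dependents: starch cooking (must start by minute 135); plating setup (must start by minute 145). The earliest of those limits is minute 135, so sauce reduction must start by 135 − 65 = minute 70.
Nothing follows garnish prep; the deadline of minute 175 is its only limit. It must start by 175 − 70 = minute 105.
The braise feeds sauce reduction (must start by minute 70, minus 15-minute gap → minute 55); starch cooking (must start by minute 135); garnish prep (must start by minute 105). Taking the minimum, the braise must finish by minute 55 and start by 55 − 25 = minute 30.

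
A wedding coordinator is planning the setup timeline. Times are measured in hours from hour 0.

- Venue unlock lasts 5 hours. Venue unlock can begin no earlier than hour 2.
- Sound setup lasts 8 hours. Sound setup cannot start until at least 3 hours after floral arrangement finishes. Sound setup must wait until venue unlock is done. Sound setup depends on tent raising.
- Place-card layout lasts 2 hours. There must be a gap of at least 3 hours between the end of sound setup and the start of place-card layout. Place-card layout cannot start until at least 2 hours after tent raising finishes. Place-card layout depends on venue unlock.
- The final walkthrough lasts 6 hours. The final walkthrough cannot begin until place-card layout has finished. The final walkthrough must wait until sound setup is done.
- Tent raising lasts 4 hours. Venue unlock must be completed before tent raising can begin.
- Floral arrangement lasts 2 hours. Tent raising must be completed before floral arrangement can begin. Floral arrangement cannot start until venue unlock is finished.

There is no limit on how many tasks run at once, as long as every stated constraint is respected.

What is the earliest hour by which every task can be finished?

35

Venue unlock cannot begin until its own release at hour 2. It runs from hour 2 to 2 + 5 = hour 7.
After venue unlock (finishes hour 7), tent raising can start at hour 7 and finishes at hour 11.
Floral arrangement has to wait for tent raising (finishes hour 11); venue unlock (finishes hour 7). The latest of these is hour 11, so floral arrangement runs hour 11 to 11 + 2 = hour 13.
Sound setup needs all of floral arrangement (finishes hour 13, plus 3-hour gap → hour 16); venue unlock (finishes hour 7); tent raising (finishes hour 11). That puts its earliest start at hour 16; it finishes at 16 + 8 = hour 24.
Place-card layout needs all of sound setup (finishes hour 24, plus 3-hour gap → hour 27); tent raising (finishes hour 11, plus 2-hour gap → hour 13); venue unlock (finishes hour 7). That puts its earliest start at hour 27; it finishes at 27 + 2 = hour 29.
The final walkthrough needs all of place-card layout (finishes hour 29); sound setup (finishes hour 24). That puts its earliest start at hour 29; it finishes at 29 + 6 = hour 35.
All tasks are finished once the last one completes. Finish times: Venue unlock at 7, Tent raising at 11, Floral arrangement at 13, Sound setup at 24, Place-card layout at 29, The final walkthrough at 35. The latest is hour 35.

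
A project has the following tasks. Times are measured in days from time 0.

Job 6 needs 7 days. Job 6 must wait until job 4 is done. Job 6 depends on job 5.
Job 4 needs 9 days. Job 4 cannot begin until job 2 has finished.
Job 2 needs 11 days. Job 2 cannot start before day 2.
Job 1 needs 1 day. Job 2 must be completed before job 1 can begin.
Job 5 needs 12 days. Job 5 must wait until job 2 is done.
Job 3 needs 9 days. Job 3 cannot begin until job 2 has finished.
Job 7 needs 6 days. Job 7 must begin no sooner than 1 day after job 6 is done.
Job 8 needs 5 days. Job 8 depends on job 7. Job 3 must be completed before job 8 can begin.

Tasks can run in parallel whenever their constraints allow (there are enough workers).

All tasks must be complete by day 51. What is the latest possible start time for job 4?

23

Job 8 must finish by day 51; it takes 5 days, so it must start by 51 − 5 = day 46.
Since job 8 (must start by day 46) depends on it, job 7 must finish by day 46. Backing off its 6-day duration gives a latest start of day 40.
Job 6 has to be done before job 7 (must start by day 40, minus 1-day gap → day 39). That means finishing by day 39, i.e. starting by 39 − 7 = day 32.
Job 4 must finish before job 6 (must start by day 32). With a 9-day duration, job 4 must start by 32 − 9 = day 23.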